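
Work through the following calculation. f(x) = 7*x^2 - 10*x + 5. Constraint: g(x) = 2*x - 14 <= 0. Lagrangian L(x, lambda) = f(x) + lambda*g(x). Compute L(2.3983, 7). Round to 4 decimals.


Step 1: Evaluate f(x).
f(2.3983) = 7*2.3983^2 - 10*2.3983 + 5 = 21.2799
Step 2: Evaluate g(x).
g(2.3983) = 2*2.3983 - 14 = -9.2034
Step 3: Compute Lagrangian.
L = 21.2799 + 7*-9.2034 = -43.1439


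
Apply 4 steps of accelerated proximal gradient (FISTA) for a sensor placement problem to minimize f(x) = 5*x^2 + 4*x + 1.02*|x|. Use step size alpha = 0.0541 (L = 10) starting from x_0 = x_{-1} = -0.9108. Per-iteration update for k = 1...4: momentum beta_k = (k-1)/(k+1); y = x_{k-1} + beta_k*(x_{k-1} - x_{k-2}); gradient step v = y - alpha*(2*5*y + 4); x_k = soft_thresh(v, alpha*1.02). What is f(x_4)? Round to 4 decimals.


FISTA on f(x) = 5*x^2 + 4*x + 1.02*|x|
L = 10, alpha = 0.0541
Iteration 1: beta = 0.0, y = -0.9108 + 0.0*(-0.9108 + 0.9108) = -0.9108
  grad(y) = -5.108, v = y - alpha*grad = -0.6345
  prox(v) = soft_thresh(-0.6345, 0.0552) = -0.5793
Iteration 2: beta = 0.3333, y = -0.5793 + 0.3333*(-0.5793 + 0.9108) = -0.4688
  grad(y) = -0.6877, v = y - alpha*grad = -0.4316
  prox(v) = soft_thresh(-0.4316, 0.0552) = -0.3764
Iteration 3: beta = 0.5, y = -0.3764 + 0.5*(-0.3764 + 0.5793) = -0.2749
  grad(y) = 1.2506, v = y - alpha*grad = -0.3426
  prox(v) = soft_thresh(-0.3426, 0.0552) = -0.2874
Iteration 4: beta = 0.6, y = -0.2874 + 0.6*(-0.2874 + 0.3764) = -0.234
  grad(y) = 1.6597, v = y - alpha*grad = -0.3238
  prox(v) = soft_thresh(-0.3238, 0.0552) = -0.2686
f(x_4) = 5*(-0.2686)^2 + 4*(-0.2686) + 1.02*|-0.2686| = -0.4397


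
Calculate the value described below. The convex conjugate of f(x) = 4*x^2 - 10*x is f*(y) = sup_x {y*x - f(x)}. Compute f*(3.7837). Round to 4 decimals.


f*(y) = sup_x {y*x - a*x^2 - b*x} = sup_x {(y-b)*x - a*x^2}
FOC: (y - b) - 2a*x = 0 => x* = (y - b)/(2a)
x* = (3.7837 + 10)/(2*4) = 1.723
f*(3.7837) = (y-b)^2/(4a) = (3.7837 + 10)^2/(4*4)
= 189.9904/16 = 11.8744


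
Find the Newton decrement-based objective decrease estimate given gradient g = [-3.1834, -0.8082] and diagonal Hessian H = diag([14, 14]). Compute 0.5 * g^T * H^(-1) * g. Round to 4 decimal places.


Step 1: H is diagonal, so H^(-1) * g = [-0.2274, -0.0577].
Step 2: g^T H^(-1) g = sum_i g_i^2 / H_ii
  = (-3.1834)^2/14 + (-0.8082)^2/14
  = 0.7239 + 0.0467 = 0.7705
Step 3: Objective decrease = 0.5 * g^T H^(-1) g = 0.3853


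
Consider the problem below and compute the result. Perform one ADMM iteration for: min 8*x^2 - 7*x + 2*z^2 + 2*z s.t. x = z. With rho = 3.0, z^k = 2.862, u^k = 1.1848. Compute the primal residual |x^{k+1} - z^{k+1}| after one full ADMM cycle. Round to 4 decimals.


ADMM iteration with rho = 3.0, z^k = 2.862, u^k = 1.1848
Step 1: x-update.
Minimize 8*x^2 - 7*x + (3.0/2)*(x - 2.862 + 1.1848)^2
FOC: (2*8 + 3.0)*x = 7 + 3.0*(2.862 - 1.1848)
x^{k+1} = 0.6332
Step 2: z-update.
Minimize 2*z^2 + 2*z + (3.0/2)*(0.6332 - z + 1.1848)^2
FOC: (2*2 + 3.0)*z = -2 + 3.0*(0.6332 + 1.1848)
z^{k+1} = 0.4934
Step 3: u-update.
u^{k+1} = 1.1848 + 0.6332 - 0.4934 = 1.3246
Step 4: Primal residual = |0.6332 - 0.4934| = 0.1398


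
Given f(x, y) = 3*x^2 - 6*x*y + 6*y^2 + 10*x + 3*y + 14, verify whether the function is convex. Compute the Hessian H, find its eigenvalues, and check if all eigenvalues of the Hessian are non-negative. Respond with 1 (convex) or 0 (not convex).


The Hessian of f(x,y) = 3*x^2 - 6*x*y + 6*y^2 + 10*x + 3*y + 14 is:
H = [[6, -6], [-6, 12]]
Trace = 6 + 12 = 18
Determinant = 6*12 - (-6)^2 = 36
Discriminant = (18)^2 - 4*36 = 180.0
Eigenvalues: lambda_1 = 2.2918, lambda_2 = 15.7082
The function is convex.

1


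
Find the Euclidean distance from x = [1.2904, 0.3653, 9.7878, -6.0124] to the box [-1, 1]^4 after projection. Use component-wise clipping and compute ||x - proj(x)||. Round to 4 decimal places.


Project each component onto [-1, 1].
clip(1.2904) = 1.0, clip(0.3653) = 0.3653, clip(9.7878) = 1.0, clip(-6.0124) = -1.0
Projection = [1.0, 0.3653, 1.0, -1.0]
Squared diffs: [0.0843, 0.0, 77.2254, 25.1242]
Distance = sqrt(102.4339) = 10.121


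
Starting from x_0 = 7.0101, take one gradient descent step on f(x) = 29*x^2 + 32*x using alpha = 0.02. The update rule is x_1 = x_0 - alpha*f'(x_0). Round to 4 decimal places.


We compute the gradient at x_0 and apply the update.
f'(x) = 58*x + 32
f'(7.0101) = 58*7.0101 + 32 = 438.5858
x_1 = 7.0101 - 0.02*438.5858 = -1.7616


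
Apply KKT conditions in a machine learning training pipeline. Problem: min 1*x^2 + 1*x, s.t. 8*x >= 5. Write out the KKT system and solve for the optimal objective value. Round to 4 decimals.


Step 1: Try lambda = 0 (constraint inactive).
x_unc = -1/(2*1) = -0.5
Check: 8*-0.5 = -4.0 < 5 -- violated!
Step 2: Constraint must be active: 8*x = 5
x* = 5/8 = 0.625
lambda = (2*1*0.625 + 1)/8 = 0.2813
Step 3: Compute optimal value.
f(x*) = 1*0.625^2 + 1*0.625 = 1.0156


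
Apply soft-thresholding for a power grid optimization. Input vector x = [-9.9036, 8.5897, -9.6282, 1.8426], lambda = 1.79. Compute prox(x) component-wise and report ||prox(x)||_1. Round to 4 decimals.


Soft-thresholding with lambda = 1.79:
prox(-9.9036) = sign(-9.9036)*max(|-9.9036| - 1.79, 0) = -8.1136
prox(8.5897) = sign(8.5897)*max(|8.5897| - 1.79, 0) = 6.7997
prox(-9.6282) = sign(-9.6282)*max(|-9.6282| - 1.79, 0) = -7.8382
prox(1.8426) = sign(1.8426)*max(|1.8426| - 1.79, 0) = 0.0526
prox(x) = [-8.1136, 6.7997, -7.8382, 0.0526]
||prox(x)||_1 = 8.1136 + 6.7997 + 7.8382 + 0.0526 = 22.8041


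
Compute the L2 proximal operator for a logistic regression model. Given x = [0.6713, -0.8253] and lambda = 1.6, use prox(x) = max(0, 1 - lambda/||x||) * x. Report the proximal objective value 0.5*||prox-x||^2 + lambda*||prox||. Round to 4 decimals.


Step 1: Compute ||x||.
||x|| = 1.0638
Step 2: Compute scaling factor.
scale = max(0, 1 - 1.6/1.0638) = 0.0
Step 3: prox(x) = [0.0, -0.0]
||prox(x)|| = 0.0
Step 4: Proximal objective.
0.5*||prox-x||^2 = 0.5659
lambda*||prox|| = 0.0
Total = 0.5659


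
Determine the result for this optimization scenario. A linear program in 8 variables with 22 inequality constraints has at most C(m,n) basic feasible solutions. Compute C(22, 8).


Each vertex corresponds to some choice of n active constraints out of m, so the number of vertices is at most C(m, n) = m! / (n!(m-n)!).
m = 22, n = 8
Numerator: 22 * 21 * 20 * 19 * 18 * 17 * 16 * 15
Denominator: 8! = 40320
C(22, 8) = 319770


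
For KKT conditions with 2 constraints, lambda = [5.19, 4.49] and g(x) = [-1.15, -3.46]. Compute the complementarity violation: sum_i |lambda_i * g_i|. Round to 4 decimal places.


KKT complementary slackness check:
lambda_1 * g_1 = 5.19 * -1.15 = -5.9685
lambda_2 * g_2 = 4.49 * -3.46 = -15.5354
Total violation = 5.9685 + 15.5354 = 21.5039


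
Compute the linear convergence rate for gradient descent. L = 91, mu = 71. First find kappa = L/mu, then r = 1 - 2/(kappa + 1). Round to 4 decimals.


Step 1: Compute the condition number.
kappa = L/mu = 91/71 = 1.2817
Step 2: Compute the convergence rate.
r = 1 - 2/(kappa + 1) = 1 - 2*mu/(L + mu) = (L - mu)/(L + mu) = 20/162 = 0.1235


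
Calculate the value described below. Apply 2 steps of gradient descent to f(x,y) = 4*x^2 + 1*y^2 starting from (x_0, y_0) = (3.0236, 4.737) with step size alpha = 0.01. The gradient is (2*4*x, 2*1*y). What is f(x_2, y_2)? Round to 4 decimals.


Gradient descent on f(x,y) = 4*x^2 + 1*y^2.
Starting point: (3.0236, 4.737), alpha = 0.01
Step 1: grad_x = 2*4*3.0236 = 24.1888, grad_y = 2*1*4.737 = 9.474
  x_1 = 3.0236 - 0.01*24.1888 = 2.7817
  y_1 = 4.737 - 0.01*9.474 = 4.6423
Step 2: grad_x = 2*4*2.7817 = 22.2537, grad_y = 2*1*4.6423 = 9.2845
  x_2 = 2.7817 - 0.01*22.2537 = 2.5592
  y_2 = 4.6423 - 0.01*9.2845 = 4.5494
f(2.5592, 4.5494) = 4*2.5592^2 + 1*4.5494^2 = 46.8947


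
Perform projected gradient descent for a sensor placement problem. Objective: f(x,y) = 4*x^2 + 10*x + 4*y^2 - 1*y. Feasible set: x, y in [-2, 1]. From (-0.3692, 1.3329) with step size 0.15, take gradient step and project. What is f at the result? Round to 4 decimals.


Step 1: Compute gradient at (-0.3692, 1.3329).
grad_x = 2*4*-0.3692 + 10 = 7.0464
grad_y = 2*4*1.3329 - 1 = 9.6632
Step 2: Gradient step.
x_raw = -0.3692 - 0.15*7.0464 = -1.4262
y_raw = 1.3329 - 0.15*9.6632 = -0.1166
Step 3: Project onto [-2, 1].
x_proj = clip(-1.4262) = -1.4262
y_proj = clip(-0.1166) = -0.1166
Step 4: Evaluate f.
f(-1.4262, -0.1166) = -5.9549


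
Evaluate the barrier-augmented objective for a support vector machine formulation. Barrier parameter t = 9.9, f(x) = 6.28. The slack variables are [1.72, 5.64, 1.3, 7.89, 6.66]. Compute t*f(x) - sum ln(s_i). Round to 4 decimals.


Step 1: Compute log-barrier.
ln values: [0.5423, 1.7299, 0.2624, 2.0656, 1.8961]
phi = -(0.5423 + 1.7299 + 0.2624 + 2.0656 + 1.8961) = -6.4963
Step 2: Compute augmented objective.
t*f(x) = 9.9*6.28 = 62.172
Total = 62.172 - 6.4963 = 55.6757


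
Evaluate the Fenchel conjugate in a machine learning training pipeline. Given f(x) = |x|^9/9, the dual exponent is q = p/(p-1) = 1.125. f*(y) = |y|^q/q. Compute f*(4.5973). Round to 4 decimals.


The conjugate exponent q satisfies 1/p + 1/q = 1.
p = 9, so q = 9/(9 - 1) = 1.125
|y|^q = 4.5973^1.125 = 5.5631
f*(4.5973) = 5.5631 / 1.125 = 4.945


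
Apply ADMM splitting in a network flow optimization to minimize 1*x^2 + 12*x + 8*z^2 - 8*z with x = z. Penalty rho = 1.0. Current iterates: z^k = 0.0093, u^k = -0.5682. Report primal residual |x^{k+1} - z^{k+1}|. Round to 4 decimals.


ADMM iteration with rho = 1.0, z^k = 0.0093, u^k = -0.5682
Step 1: x-update.
Minimize 1*x^2 + 12*x + (1.0/2)*(x - 0.0093 - 0.5682)^2
FOC: (2*1 + 1.0)*x = -12 + 1.0*(0.0093 + 0.5682)
x^{k+1} = -3.8075
Step 2: z-update.
Minimize 8*z^2 - 8*z + (1.0/2)*(-3.8075 - z - 0.5682)^2
FOC: (2*8 + 1.0)*z = 8 + 1.0*(-3.8075 - 0.5682)
z^{k+1} = 0.2132
Step 3: u-update.
u^{k+1} = -0.5682 - 3.8075 - 0.2132 = -4.5889
Step 4: Primal residual = |-3.8075 - 0.2132| = 4.0207


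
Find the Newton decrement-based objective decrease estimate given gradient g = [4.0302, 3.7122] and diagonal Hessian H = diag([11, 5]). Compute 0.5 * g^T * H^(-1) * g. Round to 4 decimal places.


Step 1: H is diagonal, so H^(-1) * g = [0.3664, 0.7424].
Step 2: g^T H^(-1) g = sum_i g_i^2 / H_ii
  = (4.0302)^2/11 + (3.7122)^2/5
  = 1.4766 + 2.7561 = 4.2327
Step 3: Objective decrease = 0.5 * g^T H^(-1) g = 2.1163


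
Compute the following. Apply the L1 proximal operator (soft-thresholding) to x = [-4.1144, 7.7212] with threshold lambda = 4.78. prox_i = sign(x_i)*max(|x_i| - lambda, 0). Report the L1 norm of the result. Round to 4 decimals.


Soft-thresholding with lambda = 4.78:
prox(-4.1144) = sign(-4.1144)*max(|-4.1144| - 4.78, 0) = 0.0
prox(7.7212) = sign(7.7212)*max(|7.7212| - 4.78, 0) = 2.9412
prox(x) = [0.0, 2.9412]
||prox(x)||_1 = 0.0 + 2.9412 = 2.9412


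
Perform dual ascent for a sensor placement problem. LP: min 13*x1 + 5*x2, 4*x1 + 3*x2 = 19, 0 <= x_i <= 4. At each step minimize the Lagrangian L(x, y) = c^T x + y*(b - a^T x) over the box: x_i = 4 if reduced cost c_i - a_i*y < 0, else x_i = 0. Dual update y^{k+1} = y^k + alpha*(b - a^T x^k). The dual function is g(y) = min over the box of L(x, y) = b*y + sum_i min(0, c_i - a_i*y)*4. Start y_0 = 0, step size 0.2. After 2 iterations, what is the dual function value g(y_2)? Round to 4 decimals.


Dual ascent for LP: min 13*x1 + 5*x2, 4*x1 + 3*x2 = 19, 0 <= x_i <= 4
Step 1: y^k = 0.0, reduced costs: (13.0, 5.0)
  x^k = (0.0, 0.0), subgradient = b - a^T x = 19.0
  y^{k+1} = 0.0 + 0.2*19.0 = 3.8
Step 2: y^k = 3.8, reduced costs: (-2.2, -6.4)
  x^k = (4.0, 4.0), subgradient = b - a^T x = -9.0
  y^{k+1} = 3.8 + 0.2*-9.0 = 2.0
Dual objective at y_2 = 2.0: reduced costs (5.0, -1.0), box minimizer x = (0.0, 4.0)
g(y_2) = b*y + (c1 - a1*y)*x1 + (c2 - a2*y)*x2 = 19*2.0 + 5.0*0.0 + (-1.0)*4.0 = 38.0 + 0.0 - 4.0 = 34.0


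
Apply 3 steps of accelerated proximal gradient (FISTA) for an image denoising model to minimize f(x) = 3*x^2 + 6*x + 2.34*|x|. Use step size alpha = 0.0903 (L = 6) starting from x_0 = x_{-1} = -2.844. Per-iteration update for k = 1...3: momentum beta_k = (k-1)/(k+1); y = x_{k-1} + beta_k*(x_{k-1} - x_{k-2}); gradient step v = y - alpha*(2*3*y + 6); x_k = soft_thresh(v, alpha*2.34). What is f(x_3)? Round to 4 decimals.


FISTA on f(x) = 3*x^2 + 6*x + 2.34*|x|
L = 6, alpha = 0.0903
Iteration 1: beta = 0.0, y = -2.844 + 0.0*(-2.844 + 2.844) = -2.844
  grad(y) = -11.064, v = y - alpha*grad = -1.8449
  prox(v) = soft_thresh(-1.8449, 0.2113) = -1.6336
Iteration 2: beta = 0.3333, y = -1.6336 + 0.3333*(-1.6336 + 2.844) = -1.2302
  grad(y) = -1.381, v = y - alpha*grad = -1.1055
  prox(v) = soft_thresh(-1.1055, 0.2113) = -0.8942
Iteration 3: beta = 0.5, y = -0.8942 + 0.5*(-0.8942 + 1.6336) = -0.5244
  grad(y) = 2.8534, v = y - alpha*grad = -0.7821
  prox(v) = soft_thresh(-0.7821, 0.2113) = -0.5708
f(x_3) = 3*(-0.5708)^2 + 6*(-0.5708) + 2.34*|-0.5708| = -1.1117


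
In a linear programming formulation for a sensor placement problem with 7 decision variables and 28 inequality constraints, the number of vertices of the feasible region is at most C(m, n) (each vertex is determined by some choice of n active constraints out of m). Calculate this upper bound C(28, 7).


Each vertex corresponds to some choice of n active constraints out of m, so the number of vertices is at most C(m, n) = m! / (n!(m-n)!).
m = 28, n = 7
Numerator: 28 * 27 * 26 * 25 * 24 * 23 * 22
Denominator: 7! = 5040
C(28, 7) = 1184040


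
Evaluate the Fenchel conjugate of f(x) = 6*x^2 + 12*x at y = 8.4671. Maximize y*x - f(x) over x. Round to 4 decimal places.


f*(y) = sup_x {y*x - a*x^2 - b*x} = sup_x {(y-b)*x - a*x^2}
FOC: (y - b) - 2a*x = 0 => x* = (y - b)/(2a)
x* = (8.4671 - 12)/(2*6) = -0.2944
f*(8.4671) = (y-b)^2/(4a) = (8.4671 - 12)^2/(4*6)
= 12.4814/24 = 0.5201


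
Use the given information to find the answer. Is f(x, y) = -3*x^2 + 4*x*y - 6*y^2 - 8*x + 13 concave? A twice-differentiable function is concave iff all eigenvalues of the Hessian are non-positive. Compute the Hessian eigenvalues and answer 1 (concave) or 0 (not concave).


The Hessian of f(x,y) = -3*x^2 + 4*x*y - 6*y^2 - 8*x + 13 is:
H = [[-6, 4], [4, -12]]
Trace = -6 - 12 = -18
Determinant = -6*-12 - (4)^2 = 56
Discriminant = (-18)^2 - 4*56 = 100.0
Eigenvalues: lambda_1 = -14.0, lambda_2 = -4.0
The function is concave.

1


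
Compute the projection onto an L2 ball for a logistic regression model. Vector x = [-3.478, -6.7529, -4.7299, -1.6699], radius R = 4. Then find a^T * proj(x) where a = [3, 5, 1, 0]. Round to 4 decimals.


Step 1: Compute ||x|| (intermediates to 6 decimals).
||x|| = sqrt((-3.478)^2 + (-6.7529)^2 + (-4.7299)^2 + (-1.6699)^2) = 9.102673
Step 2: Project.
Since ||x|| > R, scale = R/||x|| = 4/9.102673 = 0.439431, proj(x) = scale * x
proj(x) = [-1.528341, -2.967434, -2.078465, -0.733806]
Step 3: Dot product.
a^T * proj(x) = 3*(-1.528341) + 5*(-2.967434) + 1*(-2.078465) + 0*(-0.733806) = -21.5007


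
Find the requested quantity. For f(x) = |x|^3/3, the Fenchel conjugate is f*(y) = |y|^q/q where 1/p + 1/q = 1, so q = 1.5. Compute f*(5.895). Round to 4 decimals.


The conjugate exponent q satisfies 1/p + 1/q = 1.
p = 3, so q = 3/(3 - 1) = 1.5
|y|^q = 5.895^1.5 = 14.3128
f*(5.895) = 14.3128 / 1.5 = 9.5419


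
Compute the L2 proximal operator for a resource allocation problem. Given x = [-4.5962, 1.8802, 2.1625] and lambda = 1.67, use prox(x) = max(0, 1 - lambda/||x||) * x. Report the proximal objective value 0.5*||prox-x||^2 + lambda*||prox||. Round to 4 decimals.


Step 1: Compute ||x||.
||x|| = 5.4163
Step 2: Compute scaling factor.
scale = max(0, 1 - 1.67/5.4163) = 0.6917
Step 3: prox(x) = [-3.1791, 1.3005, 1.4957]
||prox(x)|| = 3.7463
Step 4: Proximal objective.
0.5*||prox-x||^2 = 1.3945
lambda*||prox|| = 6.2563
Total = 7.6508


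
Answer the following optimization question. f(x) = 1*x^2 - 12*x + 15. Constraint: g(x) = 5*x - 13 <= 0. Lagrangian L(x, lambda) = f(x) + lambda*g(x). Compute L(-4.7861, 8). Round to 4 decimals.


Step 1: Evaluate f(x).
f(-4.7861) = 1*(-4.7861)^2 - 12*(-4.7861) + 15 = 95.34
Step 2: Evaluate g(x).
g(-4.7861) = 5*-4.7861 - 13 = -36.9305
Step 3: Compute Lagrangian.
L = 95.34 + 8*-36.9305 = -200.104


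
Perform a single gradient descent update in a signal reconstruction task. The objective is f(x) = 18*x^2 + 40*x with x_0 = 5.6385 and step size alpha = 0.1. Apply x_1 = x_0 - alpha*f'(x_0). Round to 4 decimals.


We compute the gradient at x_0 and apply the update.
f'(x) = 36*x + 40
f'(5.6385) = 36*5.6385 + 40 = 242.986
x_1 = 5.6385 - 0.1*242.986 = -18.6601


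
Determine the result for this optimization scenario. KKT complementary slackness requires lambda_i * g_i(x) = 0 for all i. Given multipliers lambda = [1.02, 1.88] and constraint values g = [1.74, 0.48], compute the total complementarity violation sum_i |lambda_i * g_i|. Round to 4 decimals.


KKT complementary slackness check:
lambda_1 * g_1 = 1.02 * 1.74 = 1.7748
lambda_2 * g_2 = 1.88 * 0.48 = 0.9024
Total violation = 1.7748 + 0.9024 = 2.6772


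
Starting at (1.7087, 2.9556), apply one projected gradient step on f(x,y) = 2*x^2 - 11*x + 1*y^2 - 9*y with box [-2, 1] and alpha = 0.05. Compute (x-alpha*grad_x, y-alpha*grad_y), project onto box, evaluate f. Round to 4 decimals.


Step 1: Compute gradient at (1.7087, 2.9556).
grad_x = 2*2*1.7087 - 11 = -4.1652
grad_y = 2*1*2.9556 - 9 = -3.0888
Step 2: Gradient step.
x_raw = 1.7087 - 0.05*-4.1652 = 1.917
y_raw = 2.9556 - 0.05*-3.0888 = 3.11
Step 3: Project onto [-2, 1].
x_proj = clip(1.917) = 1.0
y_proj = clip(3.11) = 1.0
Step 4: Evaluate f.
f(1.0, 1.0) = -17.0


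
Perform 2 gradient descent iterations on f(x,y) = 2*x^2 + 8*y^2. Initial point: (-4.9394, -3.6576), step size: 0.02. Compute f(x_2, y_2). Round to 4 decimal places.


Gradient descent on f(x,y) = 2*x^2 + 8*y^2.
Starting point: (-4.9394, -3.6576), alpha = 0.02
Step 1: grad_x = 2*2*-4.9394 = -19.7576, grad_y = 2*8*-3.6576 = -58.5216
  x_1 = -4.9394 - 0.02*-19.7576 = -4.5442
  y_1 = -3.6576 - 0.02*-58.5216 = -2.4872
Step 2: grad_x = 2*2*-4.5442 = -18.177, grad_y = 2*8*-2.4872 = -39.7947
  x_2 = -4.5442 - 0.02*-18.177 = -4.1807
  y_2 = -2.4872 - 0.02*-39.7947 = -1.6913
f(-4.1807, -1.6913) = 2*(-4.1807)^2 + 8*(-1.6913)^2 = 57.8399


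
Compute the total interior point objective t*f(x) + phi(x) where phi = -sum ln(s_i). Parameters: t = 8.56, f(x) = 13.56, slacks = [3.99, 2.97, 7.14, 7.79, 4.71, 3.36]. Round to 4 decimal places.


Step 1: Compute log-barrier.
ln values: [1.3838, 1.0886, 1.9657, 2.0528, 1.5497, 1.2119]
phi = -(1.3838 + 1.0886 + 1.9657 + 2.0528 + 1.5497 + 1.2119) = -9.2525
Step 2: Compute augmented objective.
t*f(x) = 8.56*13.56 = 116.0736
Total = 116.0736 - 9.2525 = 106.8211


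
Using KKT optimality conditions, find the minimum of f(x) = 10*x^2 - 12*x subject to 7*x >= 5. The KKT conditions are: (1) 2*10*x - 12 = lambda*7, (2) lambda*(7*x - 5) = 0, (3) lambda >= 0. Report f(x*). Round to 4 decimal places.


Step 1: Try lambda = 0 (constraint inactive).
x_unc = 12/(2*10) = 0.6
Check: 7*0.6 = 4.2 < 5 -- violated!
Step 2: Constraint must be active: 7*x = 5
x* = 5/7 = 0.7143 (rounded; the exact value 5/7 is used below)
lambda = (2*10*(5/7) - 12)/7 = 0.3265
Step 3: Compute optimal value.
f(x*) = 10*(5/7)^2 - 12*(5/7) = -3.4694


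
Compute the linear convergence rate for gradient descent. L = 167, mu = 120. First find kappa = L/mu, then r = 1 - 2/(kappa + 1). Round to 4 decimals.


Step 1: Compute the condition number.
kappa = L/mu = 167/120 = 1.3917
Step 2: Compute the convergence rate.
r = 1 - 2/(kappa + 1) = 1 - 2*mu/(L + mu) = (L - mu)/(L + mu) = 47/287 = 0.1638


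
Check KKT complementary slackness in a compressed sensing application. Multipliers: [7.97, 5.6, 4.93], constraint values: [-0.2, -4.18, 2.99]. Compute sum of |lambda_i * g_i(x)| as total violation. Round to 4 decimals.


KKT complementary slackness check:
lambda_1 * g_1 = 7.97 * -0.2 = -1.594
lambda_2 * g_2 = 5.6 * -4.18 = -23.408
lambda_3 * g_3 = 4.93 * 2.99 = 14.7407
Total violation = 1.594 + 23.408 + 14.7407 = 39.7427


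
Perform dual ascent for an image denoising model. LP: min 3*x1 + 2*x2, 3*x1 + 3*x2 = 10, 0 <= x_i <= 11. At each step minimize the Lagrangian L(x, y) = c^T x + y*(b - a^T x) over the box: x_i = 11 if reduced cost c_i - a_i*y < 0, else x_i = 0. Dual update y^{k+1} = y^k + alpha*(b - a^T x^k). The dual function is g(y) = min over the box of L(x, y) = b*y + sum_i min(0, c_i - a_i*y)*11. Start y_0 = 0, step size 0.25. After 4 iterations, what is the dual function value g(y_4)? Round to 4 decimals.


Dual ascent for LP: min 3*x1 + 2*x2, 3*x1 + 3*x2 = 10, 0 <= x_i <= 11
Step 1: y^k = 0.0, reduced costs: (3.0, 2.0)
  x^k = (0.0, 0.0), subgradient = b - a^T x = 10.0
  y^{k+1} = 0.0 + 0.25*10.0 = 2.5
Step 2: y^k = 2.5, reduced costs: (-4.5, -5.5)
  x^k = (11.0, 11.0), subgradient = b - a^T x = -56.0
  y^{k+1} = 2.5 + 0.25*-56.0 = -11.5
Step 3: y^k = -11.5, reduced costs: (37.5, 36.5)
  x^k = (0.0, 0.0), subgradient = b - a^T x = 10.0
  y^{k+1} = -11.5 + 0.25*10.0 = -9.0
Step 4: y^k = -9.0, reduced costs: (30.0, 29.0)
  x^k = (0.0, 0.0), subgradient = b - a^T x = 10.0
  y^{k+1} = -9.0 + 0.25*10.0 = -6.5
Dual objective at y_4 = -6.5: reduced costs (22.5, 21.5), box minimizer x = (0.0, 0.0)
g(y_4) = b*y + (c1 - a1*y)*x1 + (c2 - a2*y)*x2 = 10*(-6.5) + 22.5*0.0 + 21.5*0.0 = -65.0 + 0.0 + 0.0 = -65.0


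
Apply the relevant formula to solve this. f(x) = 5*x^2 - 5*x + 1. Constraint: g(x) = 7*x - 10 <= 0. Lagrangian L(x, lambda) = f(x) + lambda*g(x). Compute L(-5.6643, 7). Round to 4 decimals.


Step 1: Evaluate f(x).
f(-5.6643) = 5*(-5.6643)^2 - 5*(-5.6643) + 1 = 189.743
Step 2: Evaluate g(x).
g(-5.6643) = 7*-5.6643 - 10 = -49.6501
Step 3: Compute Lagrangian.
L = 189.743 + 7*-49.6501 = -157.8077


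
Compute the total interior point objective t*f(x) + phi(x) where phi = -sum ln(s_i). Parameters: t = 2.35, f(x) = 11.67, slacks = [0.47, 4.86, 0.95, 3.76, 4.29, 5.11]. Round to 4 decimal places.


Step 1: Compute log-barrier.
ln values: [-0.755, 1.581, -0.0513, 1.3244, 1.4563, 1.6312]
phi = -(-0.755 + 1.581 - 0.0513 + 1.3244 + 1.4563 + 1.6312) = -5.1866
Step 2: Compute augmented objective.
t*f(x) = 2.35*11.67 = 27.4245
Total = 27.4245 - 5.1866 = 22.2379


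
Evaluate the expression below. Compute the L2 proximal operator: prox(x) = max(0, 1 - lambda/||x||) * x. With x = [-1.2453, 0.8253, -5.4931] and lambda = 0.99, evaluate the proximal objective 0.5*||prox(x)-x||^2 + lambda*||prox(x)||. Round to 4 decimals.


Step 1: Compute ||x||.
||x|| = 5.6926
Step 2: Compute scaling factor.
scale = max(0, 1 - 0.99/5.6926) = 0.8261
Step 3: prox(x) = [-1.0287, 0.6818, -4.5378]
||prox(x)|| = 4.7026
Step 4: Proximal objective.
0.5*||prox-x||^2 = 0.4901
lambda*||prox|| = 4.6556
Total = 5.1457


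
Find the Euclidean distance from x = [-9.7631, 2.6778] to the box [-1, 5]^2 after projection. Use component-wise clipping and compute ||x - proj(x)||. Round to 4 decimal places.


Project each component onto [-1, 5].
clip(-9.7631) = -1.0, clip(2.6778) = 2.6778
Projection = [-1.0, 2.6778]
Squared diffs: [76.7919, 0.0]
Distance = sqrt(76.7919) = 8.7631


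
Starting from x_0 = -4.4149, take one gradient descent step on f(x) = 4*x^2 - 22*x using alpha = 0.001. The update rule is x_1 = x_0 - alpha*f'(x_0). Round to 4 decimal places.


We compute the gradient at x_0 and apply the update.
f'(x) = 8*x - 22
f'(-4.4149) = 8*-4.4149 - 22 = -57.3192
x_1 = -4.4149 - 0.001*-57.3192 = -4.3576


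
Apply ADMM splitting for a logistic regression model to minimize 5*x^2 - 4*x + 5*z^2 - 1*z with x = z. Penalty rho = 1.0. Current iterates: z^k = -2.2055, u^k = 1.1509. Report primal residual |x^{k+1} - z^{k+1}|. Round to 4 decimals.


ADMM iteration with rho = 1.0, z^k = -2.2055, u^k = 1.1509
Step 1: x-update.
Minimize 5*x^2 - 4*x + (1.0/2)*(x + 2.2055 + 1.1509)^2
FOC: (2*5 + 1.0)*x = 4 + 1.0*(-2.2055 - 1.1509)
x^{k+1} = 0.0585
Step 2: z-update.
Minimize 5*z^2 - 1*z + (1.0/2)*(0.0585 - z + 1.1509)^2
FOC: (2*5 + 1.0)*z = 1 + 1.0*(0.0585 + 1.1509)
z^{k+1} = 0.2009
Step 3: u-update.
u^{k+1} = 1.1509 + 0.0585 - 0.2009 = 1.0086
Step 4: Primal residual = |0.0585 - 0.2009| = 0.1423


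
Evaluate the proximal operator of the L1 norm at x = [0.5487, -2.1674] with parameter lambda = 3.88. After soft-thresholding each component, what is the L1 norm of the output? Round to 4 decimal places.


Soft-thresholding with lambda = 3.88:
prox(0.5487) = sign(0.5487)*max(|0.5487| - 3.88, 0) = 0.0
prox(-2.1674) = sign(-2.1674)*max(|-2.1674| - 3.88, 0) = 0.0
prox(x) = [0.0, 0.0]
||prox(x)||_1 = 0.0 + 0.0 = 0.0


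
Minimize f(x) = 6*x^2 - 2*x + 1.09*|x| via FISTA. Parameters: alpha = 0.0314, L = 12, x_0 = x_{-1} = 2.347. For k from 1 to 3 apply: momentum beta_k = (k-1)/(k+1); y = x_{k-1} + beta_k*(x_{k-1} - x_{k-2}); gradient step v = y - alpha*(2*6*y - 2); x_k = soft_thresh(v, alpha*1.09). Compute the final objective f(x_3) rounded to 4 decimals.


FISTA on f(x) = 6*x^2 - 2*x + 1.09*|x|
L = 12, alpha = 0.0314
Iteration 1: beta = 0.0, y = 2.347 + 0.0*(2.347 - 2.347) = 2.347
  grad(y) = 26.164, v = y - alpha*grad = 1.5255
  prox(v) = soft_thresh(1.5255, 0.0342) = 1.4912
Iteration 2: beta = 0.3333, y = 1.4912 + 0.3333*(1.4912 - 2.347) = 1.206
  grad(y) = 12.4716, v = y - alpha*grad = 0.8144
  prox(v) = soft_thresh(0.8144, 0.0342) = 0.7801
Iteration 3: beta = 0.5, y = 0.7801 + 0.5*(0.7801 - 1.4912) = 0.4246
  grad(y) = 3.095, v = y - alpha*grad = 0.3274
  prox(v) = soft_thresh(0.3274, 0.0342) = 0.2932
f(x_3) = 6*0.2932^2 - 2*0.2932 + 1.09*|0.2932| = 0.2489


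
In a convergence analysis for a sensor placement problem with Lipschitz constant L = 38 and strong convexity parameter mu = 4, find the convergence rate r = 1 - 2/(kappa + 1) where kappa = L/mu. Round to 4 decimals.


Step 1: Compute the condition number.
kappa = L/mu = 38/4 = 9.5
Step 2: Compute the convergence rate.
r = 1 - 2/(kappa + 1) = 1 - 2*mu/(L + mu) = (L - mu)/(L + mu) = 34/42 = 0.8095


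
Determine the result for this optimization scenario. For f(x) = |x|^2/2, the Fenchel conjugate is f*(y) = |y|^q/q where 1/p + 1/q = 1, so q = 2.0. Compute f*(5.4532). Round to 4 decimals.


The conjugate exponent q satisfies 1/p + 1/q = 1.
p = 2, so q = 2/(2 - 1) = 2.0
|y|^q = 5.4532^2.0 = 29.7374
f*(5.4532) = 29.7374 / 2.0 = 14.8687


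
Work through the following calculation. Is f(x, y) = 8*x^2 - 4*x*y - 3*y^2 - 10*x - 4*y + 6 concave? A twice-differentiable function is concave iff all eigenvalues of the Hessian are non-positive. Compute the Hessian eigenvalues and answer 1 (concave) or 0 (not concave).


The Hessian of f(x,y) = 8*x^2 - 4*x*y - 3*y^2 - 10*x - 4*y + 6 is:
H = [[16, -4], [-4, -6]]
Trace = 16 - 6 = 10
Determinant = 16*-6 - (-4)^2 = -112
Discriminant = (10)^2 - 4*-112 = 548.0
Eigenvalues: lambda_1 = -6.7047, lambda_2 = 16.7047
The function is not concave.

0


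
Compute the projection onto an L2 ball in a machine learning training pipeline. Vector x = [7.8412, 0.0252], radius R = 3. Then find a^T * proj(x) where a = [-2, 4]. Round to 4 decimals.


Step 1: Compute ||x|| (intermediates to 6 decimals).
||x|| = sqrt(7.8412^2 + 0.0252^2) = 7.84124
Step 2: Project.
Since ||x|| > R, scale = R/||x|| = 3/7.84124 = 0.382593, proj(x) = scale * x
proj(x) = [2.999988, 0.009641]
Step 3: Dot product.
a^T * proj(x) = -2*2.999988 + 4*0.009641 = -5.9614


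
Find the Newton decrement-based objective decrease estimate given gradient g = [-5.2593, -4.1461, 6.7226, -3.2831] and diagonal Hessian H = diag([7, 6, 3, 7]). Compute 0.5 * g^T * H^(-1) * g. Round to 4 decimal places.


Step 1: H is diagonal, so H^(-1) * g = [-0.7513, -0.691, 2.2409, -0.469].
Step 2: g^T H^(-1) g = sum_i g_i^2 / H_ii
  = (-5.2593)^2/7 + (-4.1461)^2/6 + (6.7226)^2/3 + (-3.2831)^2/7
  = 3.9515 + 2.865 + 15.0645 + 1.5398 = 23.4208
Step 3: Objective decrease = 0.5 * g^T H^(-1) g = 11.7104


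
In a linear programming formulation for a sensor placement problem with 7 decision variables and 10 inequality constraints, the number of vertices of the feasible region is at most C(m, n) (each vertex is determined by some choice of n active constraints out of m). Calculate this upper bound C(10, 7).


Each vertex corresponds to some choice of n active constraints out of m, so the number of vertices is at most C(m, n) = m! / (n!(m-n)!).
m = 10, n = 7
Numerator: 10 * 9 * 8 * 7 * 6 * 5 * 4
Denominator: 7! = 5040
C(10, 7) = 120


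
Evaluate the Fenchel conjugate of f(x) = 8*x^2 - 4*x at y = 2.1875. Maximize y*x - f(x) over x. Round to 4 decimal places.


f*(y) = sup_x {y*x - a*x^2 - b*x} = sup_x {(y-b)*x - a*x^2}
FOC: (y - b) - 2a*x = 0 => x* = (y - b)/(2a)
x* = (2.1875 + 4)/(2*8) = 0.3867
f*(2.1875) = (y-b)^2/(4a) = (2.1875 + 4)^2/(4*8)
= 38.2852/32 = 1.1964


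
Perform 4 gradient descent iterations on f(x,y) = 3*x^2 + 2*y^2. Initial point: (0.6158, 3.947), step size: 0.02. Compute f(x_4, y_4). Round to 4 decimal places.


Gradient descent on f(x,y) = 3*x^2 + 2*y^2.
Starting point: (0.6158, 3.947), alpha = 0.02
Step 1: grad_x = 2*3*0.6158 = 3.6948, grad_y = 2*2*3.947 = 15.788
  x_1 = 0.6158 - 0.02*3.6948 = 0.5419
  y_1 = 3.947 - 0.02*15.788 = 3.6312
Step 2: grad_x = 2*3*0.5419 = 3.2514, grad_y = 2*2*3.6312 = 14.525
  x_2 = 0.5419 - 0.02*3.2514 = 0.4769
  y_2 = 3.6312 - 0.02*14.525 = 3.3407
Step 3: grad_x = 2*3*0.4769 = 2.8613, grad_y = 2*2*3.3407 = 13.363
  x_3 = 0.4769 - 0.02*2.8613 = 0.4197
  y_3 = 3.3407 - 0.02*13.363 = 3.0735
Step 4: grad_x = 2*3*0.4197 = 2.5179, grad_y = 2*2*3.0735 = 12.2939
  x_4 = 0.4197 - 0.02*2.5179 = 0.3693
  y_4 = 3.0735 - 0.02*12.2939 = 2.8276
f(0.3693, 2.8276) = 3*0.3693^2 + 2*2.8276^2 = 16.3998


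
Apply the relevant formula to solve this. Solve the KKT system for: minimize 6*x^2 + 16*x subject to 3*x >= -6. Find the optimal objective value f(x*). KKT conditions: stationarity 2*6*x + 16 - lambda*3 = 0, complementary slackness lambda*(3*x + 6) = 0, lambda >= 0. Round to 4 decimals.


Step 1: Try lambda = 0 (constraint inactive).
Stationarity: 2*6*x + 16 = 0
x* = -16/(2*6) = -4/3 = -1.3333 (rounded; the exact value -4/3 is used below)
Check constraint: 3*-1.3333 = -3.9999 >= -6 -- satisfied.
Step 2: Compute optimal value.
f(x*) = 6*(-4/3)^2 + 16*(-4/3) = -10.6667


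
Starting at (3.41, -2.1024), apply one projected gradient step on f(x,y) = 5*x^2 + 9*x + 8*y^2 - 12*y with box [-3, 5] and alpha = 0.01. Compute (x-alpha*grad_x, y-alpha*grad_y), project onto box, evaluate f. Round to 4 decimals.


Step 1: Compute gradient at (3.41, -2.1024).
grad_x = 2*5*3.41 + 9 = 43.1
grad_y = 2*8*-2.1024 - 12 = -45.6384
Step 2: Gradient step.
x_raw = 3.41 - 0.01*43.1 = 2.979
y_raw = -2.1024 - 0.01*-45.6384 = -1.646
Step 3: Project onto [-3, 5].
x_proj = clip(2.979) = 2.979
y_proj = clip(-1.646) = -1.646
Step 4: Evaluate f.
f(2.979, -1.646) = 112.6103


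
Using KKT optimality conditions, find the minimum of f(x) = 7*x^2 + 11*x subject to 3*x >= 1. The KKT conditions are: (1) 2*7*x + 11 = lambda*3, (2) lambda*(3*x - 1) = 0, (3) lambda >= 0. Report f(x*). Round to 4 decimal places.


Step 1: Try lambda = 0 (constraint inactive).
x_unc = -11/(2*7) = -0.7857
Check: 3*-0.7857 = -2.3571 < 1 -- violated!
Step 2: Constraint must be active: 3*x = 1
x* = 1/3 = 0.3333 (rounded; the exact value 1/3 is used below)
lambda = (2*7*(1/3) + 11)/3 = 5.2222
Step 3: Compute optimal value.
f(x*) = 7*(1/3)^2 + 11*(1/3) = 4.4444


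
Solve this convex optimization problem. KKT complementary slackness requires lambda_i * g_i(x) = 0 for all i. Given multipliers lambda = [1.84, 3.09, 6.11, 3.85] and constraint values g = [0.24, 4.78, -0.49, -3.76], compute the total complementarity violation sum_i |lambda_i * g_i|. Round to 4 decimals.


KKT complementary slackness check:
lambda_1 * g_1 = 1.84 * 0.24 = 0.4416
lambda_2 * g_2 = 3.09 * 4.78 = 14.7702
lambda_3 * g_3 = 6.11 * -0.49 = -2.9939
lambda_4 * g_4 = 3.85 * -3.76 = -14.476
Total violation = 0.4416 + 14.7702 + 2.9939 + 14.476 = 32.6817


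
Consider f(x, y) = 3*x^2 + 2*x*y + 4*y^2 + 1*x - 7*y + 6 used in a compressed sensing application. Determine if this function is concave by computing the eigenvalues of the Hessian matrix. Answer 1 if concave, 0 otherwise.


The Hessian of f(x,y) = 3*x^2 + 2*x*y + 4*y^2 + 1*x - 7*y + 6 is:
H = [[6, 2], [2, 8]]
Trace = 6 + 8 = 14
Determinant = 6*8 - (2)^2 = 44
Discriminant = (14)^2 - 4*44 = 20.0
Eigenvalues: lambda_1 = 4.7639, lambda_2 = 9.2361
The function is not concave.

0


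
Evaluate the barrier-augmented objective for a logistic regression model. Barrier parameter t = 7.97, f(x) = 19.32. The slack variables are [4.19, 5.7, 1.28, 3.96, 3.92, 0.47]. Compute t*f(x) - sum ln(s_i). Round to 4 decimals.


Step 1: Compute log-barrier.
ln values: [1.4327, 1.7405, 0.2469, 1.3762, 1.3661, -0.755]
phi = -(1.4327 + 1.7405 + 0.2469 + 1.3762 + 1.3661 - 0.755) = -5.4073
Step 2: Compute augmented objective.
t*f(x) = 7.97*19.32 = 153.9804
Total = 153.9804 - 5.4073 = 148.5731


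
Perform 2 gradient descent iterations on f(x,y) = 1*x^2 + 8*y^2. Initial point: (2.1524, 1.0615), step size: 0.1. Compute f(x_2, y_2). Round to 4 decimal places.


Gradient descent on f(x,y) = 1*x^2 + 8*y^2.
Starting point: (2.1524, 1.0615), alpha = 0.1
Step 1: grad_x = 2*1*2.1524 = 4.3048, grad_y = 2*8*1.0615 = 16.984
  x_1 = 2.1524 - 0.1*4.3048 = 1.7219
  y_1 = 1.0615 - 0.1*16.984 = -0.6369
Step 2: grad_x = 2*1*1.7219 = 3.4438, grad_y = 2*8*-0.6369 = -10.1904
  x_2 = 1.7219 - 0.1*3.4438 = 1.3775
  y_2 = -0.6369 - 0.1*-10.1904 = 0.3821
f(1.3775, 0.3821) = 1*1.3775^2 + 8*0.3821^2 = 3.0659


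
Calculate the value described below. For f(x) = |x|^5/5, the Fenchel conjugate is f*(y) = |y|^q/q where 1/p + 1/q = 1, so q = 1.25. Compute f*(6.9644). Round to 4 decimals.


The conjugate exponent q satisfies 1/p + 1/q = 1.
p = 5, so q = 5/(5 - 1) = 1.25
|y|^q = 6.9644^1.25 = 11.3137
f*(6.9644) = 11.3137 / 1.25 = 9.051


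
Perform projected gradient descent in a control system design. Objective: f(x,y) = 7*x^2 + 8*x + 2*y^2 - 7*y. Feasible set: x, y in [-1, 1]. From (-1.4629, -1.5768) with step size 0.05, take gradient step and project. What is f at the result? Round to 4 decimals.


Step 1: Compute gradient at (-1.4629, -1.5768).
grad_x = 2*7*-1.4629 + 8 = -12.4806
grad_y = 2*2*-1.5768 - 7 = -13.3072
Step 2: Gradient step.
x_raw = -1.4629 - 0.05*-12.4806 = -0.8389
y_raw = -1.5768 - 0.05*-13.3072 = -0.9114
Step 3: Project onto [-1, 1].
x_proj = clip(-0.8389) = -0.8389
y_proj = clip(-0.9114) = -0.9114
Step 4: Evaluate f.
f(-0.8389, -0.9114) = 6.2565


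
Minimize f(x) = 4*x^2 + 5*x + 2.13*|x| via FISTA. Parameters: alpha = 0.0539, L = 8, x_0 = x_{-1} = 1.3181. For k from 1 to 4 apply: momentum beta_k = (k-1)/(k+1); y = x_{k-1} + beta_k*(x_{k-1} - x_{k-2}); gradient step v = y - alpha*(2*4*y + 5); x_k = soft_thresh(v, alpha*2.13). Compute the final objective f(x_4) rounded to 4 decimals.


FISTA on f(x) = 4*x^2 + 5*x + 2.13*|x|
L = 8, alpha = 0.0539
Iteration 1: beta = 0.0, y = 1.3181 + 0.0*(1.3181 - 1.3181) = 1.3181
  grad(y) = 15.5448, v = y - alpha*grad = 0.4802
  prox(v) = soft_thresh(0.4802, 0.1148) = 0.3654
Iteration 2: beta = 0.3333, y = 0.3654 + 0.3333*(0.3654 - 1.3181) = 0.0479
  grad(y) = 5.383, v = y - alpha*grad = -0.2423
  prox(v) = soft_thresh(-0.2423, 0.1148) = -0.1275
Iteration 3: beta = 0.5, y = -0.1275 + 0.5*(-0.1275 - 0.3654) = -0.3739
  grad(y) = 2.0087, v = y - alpha*grad = -0.4822
  prox(v) = soft_thresh(-0.4822, 0.1148) = -0.3674
Iteration 4: beta = 0.6, y = -0.3674 + 0.6*(-0.3674 + 0.1275) = -0.5113
  grad(y) = 0.9095, v = y - alpha*grad = -0.5603
  prox(v) = soft_thresh(-0.5603, 0.1148) = -0.4455
f(x_4) = 4*(-0.4455)^2 + 5*(-0.4455) + 2.13*|-0.4455| = -0.4847


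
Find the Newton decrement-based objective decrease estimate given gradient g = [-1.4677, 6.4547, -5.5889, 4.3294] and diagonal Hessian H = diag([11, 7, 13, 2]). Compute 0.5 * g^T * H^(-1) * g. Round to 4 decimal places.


Step 1: H is diagonal, so H^(-1) * g = [-0.1334, 0.9221, -0.4299, 2.1647].
Step 2: g^T H^(-1) g = sum_i g_i^2 / H_ii
  = (-1.4677)^2/11 + (6.4547)^2/7 + (-5.5889)^2/13 + (4.3294)^2/2
  = 0.1958 + 5.9519 + 2.4028 + 9.3719 = 17.9223
Step 3: Objective decrease = 0.5 * g^T H^(-1) g = 8.9612


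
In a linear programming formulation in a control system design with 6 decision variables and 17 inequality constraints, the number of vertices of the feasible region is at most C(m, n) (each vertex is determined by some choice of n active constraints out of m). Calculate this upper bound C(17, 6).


Each vertex corresponds to some choice of n active constraints out of m, so the number of vertices is at most C(m, n) = m! / (n!(m-n)!).
m = 17, n = 6
Numerator: 17 * 16 * 15 * 14 * 13 * 12
Denominator: 6! = 720
C(17, 6) = 12376


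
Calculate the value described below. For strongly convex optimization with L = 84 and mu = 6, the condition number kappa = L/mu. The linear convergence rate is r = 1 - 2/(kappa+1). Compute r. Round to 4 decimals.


Step 1: Compute the condition number.
kappa = L/mu = 84/6 = 14.0
Step 2: Compute the convergence rate.
r = 1 - 2/(kappa + 1) = 1 - 2*mu/(L + mu) = (L - mu)/(L + mu) = 78/90 = 0.8667


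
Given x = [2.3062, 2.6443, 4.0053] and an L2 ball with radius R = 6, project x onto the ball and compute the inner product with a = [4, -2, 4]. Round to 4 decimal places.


Step 1: Compute ||x|| (intermediates to 6 decimals).
||x|| = sqrt(2.3062^2 + 2.6443^2 + 4.0053^2) = 5.324783
Step 2: Project.
Since ||x|| <= R, proj = x (no scaling needed).
proj(x) = [2.3062, 2.6443, 4.0053]
Step 3: Dot product.
a^T * proj(x) = 4*2.3062 - 2*2.6443 + 4*4.0053 = 19.9574


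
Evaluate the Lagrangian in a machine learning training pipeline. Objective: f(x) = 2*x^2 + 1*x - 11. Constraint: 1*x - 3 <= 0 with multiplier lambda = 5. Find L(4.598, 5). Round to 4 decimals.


Step 1: Evaluate f(x).
f(4.598) = 2*4.598^2 + 1*4.598 - 11 = 35.8812
Step 2: Evaluate g(x).
g(4.598) = 1*4.598 - 3 = 1.598
Step 3: Compute Lagrangian.
L = 35.8812 + 5*1.598 = 43.8712


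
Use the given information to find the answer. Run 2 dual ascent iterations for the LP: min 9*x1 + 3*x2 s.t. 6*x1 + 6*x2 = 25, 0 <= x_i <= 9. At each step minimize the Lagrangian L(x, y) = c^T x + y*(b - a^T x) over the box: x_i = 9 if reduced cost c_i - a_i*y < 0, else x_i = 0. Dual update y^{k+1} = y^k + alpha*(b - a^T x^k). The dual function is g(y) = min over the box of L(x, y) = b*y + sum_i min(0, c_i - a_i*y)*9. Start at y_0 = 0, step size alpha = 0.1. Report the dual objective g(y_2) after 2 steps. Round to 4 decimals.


Dual ascent for LP: min 9*x1 + 3*x2, 6*x1 + 6*x2 = 25, 0 <= x_i <= 9
Step 1: y^k = 0.0, reduced costs: (9.0, 3.0)
  x^k = (0.0, 0.0), subgradient = b - a^T x = 25.0
  y^{k+1} = 0.0 + 0.1*25.0 = 2.5
Step 2: y^k = 2.5, reduced costs: (-6.0, -12.0)
  x^k = (9.0, 9.0), subgradient = b - a^T x = -83.0
  y^{k+1} = 2.5 + 0.1*-83.0 = -5.8
Dual objective at y_2 = -5.8: reduced costs (43.8, 37.8), box minimizer x = (0.0, 0.0)
g(y_2) = b*y + (c1 - a1*y)*x1 + (c2 - a2*y)*x2 = 25*(-5.8) + 43.8*0.0 + 37.8*0.0 = -145.0 + 0.0 + 0.0 = -145.0


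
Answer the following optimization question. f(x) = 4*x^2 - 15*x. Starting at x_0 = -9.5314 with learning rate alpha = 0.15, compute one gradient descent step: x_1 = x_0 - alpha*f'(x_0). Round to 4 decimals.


We compute the gradient at x_0 and apply the update.
f'(x) = 8*x - 15
f'(-9.5314) = 8*-9.5314 - 15 = -91.2512
x_1 = -9.5314 - 0.15*-91.2512 = 4.1563


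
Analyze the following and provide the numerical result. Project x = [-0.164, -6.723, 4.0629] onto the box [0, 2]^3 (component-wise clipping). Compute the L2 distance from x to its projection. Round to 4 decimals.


Project each component onto [0, 2].
clip(-0.164) = 0.0, clip(-6.723) = 0.0, clip(4.0629) = 2.0
Projection = [0.0, 0.0, 2.0]
Squared diffs: [0.0269, 45.1987, 4.2556]
Distance = sqrt(49.4812) = 7.0343


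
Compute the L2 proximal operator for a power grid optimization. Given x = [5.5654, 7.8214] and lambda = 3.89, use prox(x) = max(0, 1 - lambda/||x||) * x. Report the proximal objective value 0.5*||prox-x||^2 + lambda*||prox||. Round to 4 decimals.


Step 1: Compute ||x||.
||x|| = 9.5994
Step 2: Compute scaling factor.
scale = max(0, 1 - 3.89/9.5994) = 0.5948
Step 3: prox(x) = [3.3101, 4.6519]
||prox(x)|| = 5.7094
Step 4: Proximal objective.
0.5*||prox-x||^2 = 7.5661
lambda*||prox|| = 22.2096
Total = 29.7755
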